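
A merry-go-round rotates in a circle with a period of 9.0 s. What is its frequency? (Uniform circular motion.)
f = 1/T = 1/9.0 = 0.1111 Hz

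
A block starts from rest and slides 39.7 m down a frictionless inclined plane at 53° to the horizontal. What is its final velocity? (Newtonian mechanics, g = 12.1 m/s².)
a = g sin(θ) = 12.1 × sin(53°) = 9.66 m/s²
v = √(2ad) = √(2 × 9.66 × 39.7) = 27.7 m/s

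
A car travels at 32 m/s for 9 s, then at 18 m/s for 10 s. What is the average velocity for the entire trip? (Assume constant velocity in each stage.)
d₁ = v₁t₁ = 32 × 9 = 288 m
d₂ = v₂t₂ = 18 × 10 = 180 m
d_total = 468 m, t_total = 19 s
v_avg = d_total/t_total = 468/19 = 24.63 m/s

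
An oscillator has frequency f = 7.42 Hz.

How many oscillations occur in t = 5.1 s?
n = f×t = 7.42×5.1 = 37.84 oscillations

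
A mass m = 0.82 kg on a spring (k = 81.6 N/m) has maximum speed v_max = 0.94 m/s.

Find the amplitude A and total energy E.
½mv²_max = ½kA² → A = v_max√(m/k) = 0.94×√(0.82/81.6) = 0.09423 m = 9.423 cm
E = ½mv²_max = ½×0.82×0.94² = 0.3623 J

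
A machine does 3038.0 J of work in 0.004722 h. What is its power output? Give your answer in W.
P = W/t = 3038 J / 17 s = 178.7 W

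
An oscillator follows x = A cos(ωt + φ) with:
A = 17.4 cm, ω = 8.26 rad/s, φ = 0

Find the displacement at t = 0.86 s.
x = A cos(ωt + φ) = 17.4×cos(8.26×0.86 + 0) = 11.87 cm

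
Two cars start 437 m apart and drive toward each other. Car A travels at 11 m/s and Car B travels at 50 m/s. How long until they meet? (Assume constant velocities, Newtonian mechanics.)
Combined speed: v_combined = 11 + 50 = 61 m/s
Time to meet: t = d/61 = 437/61 = 7.16 s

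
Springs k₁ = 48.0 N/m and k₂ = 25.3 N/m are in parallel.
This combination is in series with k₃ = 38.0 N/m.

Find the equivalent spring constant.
k₁₂ = k₁ + k₂ = 73.3 N/m (parallel)
1/k_eq = 1/k₁₂ + 1/k₃ → k_eq = 25.03 N/m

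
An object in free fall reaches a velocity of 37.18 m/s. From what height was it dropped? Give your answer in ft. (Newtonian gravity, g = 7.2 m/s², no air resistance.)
h = v²/(2g) (with unit conversion) = 314.9 ft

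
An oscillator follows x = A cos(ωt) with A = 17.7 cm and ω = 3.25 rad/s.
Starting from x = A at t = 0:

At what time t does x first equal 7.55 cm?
cos(ωt) = x/A = 7.55/17.7 = 0.4266
ωt = arccos(0.4266) = 1.13 rad
t = 1.13/3.25 = 0.3477 s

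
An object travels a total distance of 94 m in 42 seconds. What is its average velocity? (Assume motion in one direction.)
v_avg = Δd / Δt = 94 / 42 = 2.24 m/s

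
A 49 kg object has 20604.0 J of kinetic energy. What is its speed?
KE = ½mv² → v = √(2KE/m) = √(2×20604.0/49) = 29.0 m/s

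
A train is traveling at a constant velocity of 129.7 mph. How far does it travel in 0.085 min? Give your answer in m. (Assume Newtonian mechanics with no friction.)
d = vt (with unit conversion) = 295.7 m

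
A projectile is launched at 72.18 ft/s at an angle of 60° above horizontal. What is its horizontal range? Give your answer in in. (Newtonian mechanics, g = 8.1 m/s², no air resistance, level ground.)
R = v₀² sin(2θ) / g (with unit conversion) = 2037.0 in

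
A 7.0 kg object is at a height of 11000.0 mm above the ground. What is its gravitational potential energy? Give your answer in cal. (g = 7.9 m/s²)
PE = mgh = 7 kg × 7.9 m/s² × 11 m = 608.3 J = 145.4 cal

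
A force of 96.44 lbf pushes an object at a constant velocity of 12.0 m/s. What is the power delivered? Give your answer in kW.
P = Fv = 429 N × 12 m/s = 5148 W = 5.148 kW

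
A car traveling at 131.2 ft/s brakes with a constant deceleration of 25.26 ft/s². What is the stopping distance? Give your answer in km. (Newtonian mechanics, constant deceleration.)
d = v₀² / (2a) (with unit conversion) = 0.1039 km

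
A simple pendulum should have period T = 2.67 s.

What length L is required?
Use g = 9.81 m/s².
T = 2π√(L/g) → L = g(T/2π)² = 9.81×(2.67/2π)² = 1.771 m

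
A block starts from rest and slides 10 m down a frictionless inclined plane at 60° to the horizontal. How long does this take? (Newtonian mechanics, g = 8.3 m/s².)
a = g sin(θ) = 8.3 × sin(60°) = 7.19 m/s²
t = √(2d/a) = √(2 × 10 / 7.19) = 1.67 s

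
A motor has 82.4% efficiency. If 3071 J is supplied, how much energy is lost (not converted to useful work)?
W_out = η × W_in = 0.824×3071 = 2530.5 J
W_lost = W_in − W_out = 3071 − 2530.5 = 540.5 J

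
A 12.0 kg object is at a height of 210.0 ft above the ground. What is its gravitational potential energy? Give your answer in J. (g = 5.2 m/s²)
PE = mgh = 12 kg × 5.2 m/s² × 64.01 m = 3994 J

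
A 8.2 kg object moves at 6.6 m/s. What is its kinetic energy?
KE = ½mv² = ½×8.2×6.6² = 178.596 J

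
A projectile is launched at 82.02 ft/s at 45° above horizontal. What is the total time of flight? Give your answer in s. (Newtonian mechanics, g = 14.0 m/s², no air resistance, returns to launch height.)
T = 2v₀sin(θ)/g (with unit conversion) = 2.525 s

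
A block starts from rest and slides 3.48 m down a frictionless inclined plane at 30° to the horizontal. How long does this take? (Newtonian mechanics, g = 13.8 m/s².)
a = g sin(θ) = 13.8 × sin(30°) = 6.9 m/s²
t = √(2d/a) = √(2 × 3.48 / 6.9) = 1.0 s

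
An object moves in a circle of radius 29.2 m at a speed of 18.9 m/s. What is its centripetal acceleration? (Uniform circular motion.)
a_c = v²/r = 18.9²/29.2 = 357.21/29.2 = 12.23 m/s²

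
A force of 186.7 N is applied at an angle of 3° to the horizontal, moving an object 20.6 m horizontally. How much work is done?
W = Fd cosθ = 186.7×20.6×cos(3°) = 3840.7 J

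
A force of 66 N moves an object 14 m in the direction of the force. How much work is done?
W = Fd = 66×14 = 924.0 J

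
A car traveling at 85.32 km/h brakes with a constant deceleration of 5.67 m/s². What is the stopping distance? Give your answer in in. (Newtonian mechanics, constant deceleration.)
d = v₀² / (2a) (with unit conversion) = 1950.0 in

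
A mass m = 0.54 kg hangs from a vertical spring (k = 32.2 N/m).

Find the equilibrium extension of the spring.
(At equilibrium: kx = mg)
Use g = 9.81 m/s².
x_eq = mg/k = 0.54×9.81/32.2 = 0.1645 m = 16.45 cm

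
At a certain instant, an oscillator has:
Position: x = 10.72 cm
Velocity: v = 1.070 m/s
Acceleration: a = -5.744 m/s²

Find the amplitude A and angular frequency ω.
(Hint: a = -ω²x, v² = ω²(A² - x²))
a = −ω²x → ω = √(|a|/x) = √(5.744/0.1072) = 7.32 rad/s
v² = ω²(A² − x²) → A = √(x² + v²/ω²) = √(0.1072² + 1.07²/7.32²) = 0.1813 m = 18.13 cm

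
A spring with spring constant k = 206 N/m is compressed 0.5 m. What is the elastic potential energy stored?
PE = ½kx² = ½×206×0.5² = 25.75 J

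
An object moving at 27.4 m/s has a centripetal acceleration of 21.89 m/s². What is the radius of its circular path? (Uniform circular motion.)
r = v²/a_c = 27.4²/21.89 = 34.3 m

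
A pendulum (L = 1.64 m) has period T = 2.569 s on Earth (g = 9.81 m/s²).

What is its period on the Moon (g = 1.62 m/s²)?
T = 2π√(L/g), so T_moon/T_earth = √(g_earth/g_moon)
T_moon = 2π√(1.64/1.62) = 6.322 s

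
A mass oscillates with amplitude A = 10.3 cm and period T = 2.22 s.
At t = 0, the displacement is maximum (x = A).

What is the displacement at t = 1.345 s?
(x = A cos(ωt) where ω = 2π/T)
ω = 2π/T = 2π/2.22 = 2.83 rad/s
x = A cos(ωt) = 10.3×cos(2.83×1.345) = -8.105 cm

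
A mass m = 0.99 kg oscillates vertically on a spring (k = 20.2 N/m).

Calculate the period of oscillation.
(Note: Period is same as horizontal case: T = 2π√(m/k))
T = 2π√(m/k) = 2π√(0.99/20.2) = 1.391 s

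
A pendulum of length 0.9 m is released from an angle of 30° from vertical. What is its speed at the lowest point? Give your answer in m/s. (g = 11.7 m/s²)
h = L(1 − cosθ) = 0.9×(1 − cos30°) = 0.1206 m
v = √(2gh) = √(2×11.7×0.1206) = 1.68 m/s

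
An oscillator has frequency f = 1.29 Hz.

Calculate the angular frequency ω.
ω = 2πf = 2π×1.29 = 8.105 rad/s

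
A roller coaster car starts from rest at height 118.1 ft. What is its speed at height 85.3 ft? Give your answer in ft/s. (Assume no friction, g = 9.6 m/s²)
mgh₁ = ½mv₂² + mgh₂ → v₂ = √(2g(h₁−h₂)) = √(2×9.6×(36−26)) = 13.85 m/s = 45.45 ft/s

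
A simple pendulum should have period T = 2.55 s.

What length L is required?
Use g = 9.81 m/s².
T = 2π√(L/g) → L = g(T/2π)² = 9.81×(2.55/2π)² = 1.616 m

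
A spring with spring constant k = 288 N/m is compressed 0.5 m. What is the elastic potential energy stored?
PE = ½kx² = ½×288×0.5² = 36.0 J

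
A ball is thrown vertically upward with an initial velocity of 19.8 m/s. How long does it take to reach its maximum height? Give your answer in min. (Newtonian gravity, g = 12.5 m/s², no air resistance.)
t_up = v₀/g (with unit conversion) = 0.0264 min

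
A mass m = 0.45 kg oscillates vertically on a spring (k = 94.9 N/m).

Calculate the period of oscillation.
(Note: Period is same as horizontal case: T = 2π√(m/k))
T = 2π√(m/k) = 2π√(0.45/94.9) = 0.4327 s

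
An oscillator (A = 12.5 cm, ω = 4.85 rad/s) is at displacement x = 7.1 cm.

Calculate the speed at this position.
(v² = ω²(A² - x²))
v = ω√(A² − x²) = 4.85×√(0.125² − 0.071²) = 0.499 m/s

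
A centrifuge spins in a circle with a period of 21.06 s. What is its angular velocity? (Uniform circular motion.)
ω = 2π/T = 2π/21.06 = 0.2983 rad/s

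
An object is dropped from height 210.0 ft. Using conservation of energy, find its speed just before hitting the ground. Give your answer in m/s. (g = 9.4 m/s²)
mgh = ½mv² → v = √(2gh) = √(2×9.4×64.01) = 34.69 m/s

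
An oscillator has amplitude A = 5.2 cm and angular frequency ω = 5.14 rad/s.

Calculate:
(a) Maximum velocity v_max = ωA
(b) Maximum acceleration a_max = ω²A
v_max = ωA = 5.14×0.052 = 0.2673 m/s
a_max = ω²A = 5.14²×0.052 = 1.374 m/s²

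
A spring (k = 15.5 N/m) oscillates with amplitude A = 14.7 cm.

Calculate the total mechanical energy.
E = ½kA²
E = ½kA² = ½×15.5×(0.147)² = 0.1675 J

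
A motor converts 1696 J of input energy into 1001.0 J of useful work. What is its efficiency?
η = W_out/W_in = 1001.0/1696 = 0.5902 = 59.02%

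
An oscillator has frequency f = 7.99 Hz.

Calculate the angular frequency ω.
ω = 2πf = 2π×7.99 = 50.2 rad/s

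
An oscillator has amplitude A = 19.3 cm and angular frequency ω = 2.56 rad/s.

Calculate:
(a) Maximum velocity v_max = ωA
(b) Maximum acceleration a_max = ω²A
v_max = ωA = 2.56×0.193 = 0.4941 m/s
a_max = ω²A = 2.56²×0.193 = 1.265 m/s²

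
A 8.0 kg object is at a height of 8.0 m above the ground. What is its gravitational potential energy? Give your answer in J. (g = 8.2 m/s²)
PE = mgh = 8 kg × 8.2 m/s² × 8 m = 524.8 J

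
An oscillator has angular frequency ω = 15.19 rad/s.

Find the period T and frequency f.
T = 2π/ω = 2π/15.19 = 0.4136 s; f = ω/2π = 2.418 Hz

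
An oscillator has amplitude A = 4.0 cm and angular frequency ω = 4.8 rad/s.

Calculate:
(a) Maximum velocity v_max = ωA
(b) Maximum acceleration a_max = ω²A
v_max = ωA = 4.8×0.04 = 0.192 m/s
a_max = ω²A = 4.8²×0.04 = 0.9216 m/s²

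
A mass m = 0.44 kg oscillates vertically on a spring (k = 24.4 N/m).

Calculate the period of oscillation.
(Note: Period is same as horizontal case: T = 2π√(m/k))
T = 2π√(m/k) = 2π√(0.44/24.4) = 0.8437 s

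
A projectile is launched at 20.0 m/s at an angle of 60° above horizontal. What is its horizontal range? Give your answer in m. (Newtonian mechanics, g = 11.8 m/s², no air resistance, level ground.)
R = v₀² sin(2θ) / g = 29.36 m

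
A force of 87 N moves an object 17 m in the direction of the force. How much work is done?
W = Fd = 87×17 = 1479.0 J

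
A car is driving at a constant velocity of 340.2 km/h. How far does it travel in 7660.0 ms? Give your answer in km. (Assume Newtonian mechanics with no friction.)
d = vt (with unit conversion) = 0.7239 km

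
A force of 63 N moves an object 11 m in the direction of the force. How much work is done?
W = Fd = 63×11 = 693.0 J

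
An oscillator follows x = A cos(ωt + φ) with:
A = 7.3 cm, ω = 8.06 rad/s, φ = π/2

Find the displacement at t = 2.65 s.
x = A cos(ωt + φ) = 7.3×cos(8.06×2.65 + π/2) = -4.313 cm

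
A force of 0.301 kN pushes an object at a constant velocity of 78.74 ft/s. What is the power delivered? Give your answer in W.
P = Fv = 301 N × 24 m/s = 7224 W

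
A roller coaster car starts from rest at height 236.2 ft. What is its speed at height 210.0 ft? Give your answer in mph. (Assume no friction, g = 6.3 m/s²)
mgh₁ = ½mv₂² + mgh₂ → v₂ = √(2g(h₁−h₂)) = √(2×6.3×(71.99−64.01)) = 10.03 m/s = 22.44 mph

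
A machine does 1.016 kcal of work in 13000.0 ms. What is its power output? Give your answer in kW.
P = W/t = 4251 J / 13 s = 327 W = 0.327 kW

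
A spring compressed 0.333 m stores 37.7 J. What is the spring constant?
PE = ½kx² → k = 2PE/x² = 2×37.7/0.333² = 680.0 N/m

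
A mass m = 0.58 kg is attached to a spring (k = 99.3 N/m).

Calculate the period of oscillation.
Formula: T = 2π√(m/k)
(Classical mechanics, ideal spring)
T = 2π√(m/k) = 2π√(0.58/99.3) = 0.4802 s; f = 1/T = 2.082 Hz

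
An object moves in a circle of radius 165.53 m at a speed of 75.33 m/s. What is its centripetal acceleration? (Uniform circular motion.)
a_c = v²/r = 75.33²/165.53 = 5674.61/165.53 = 34.28 m/s²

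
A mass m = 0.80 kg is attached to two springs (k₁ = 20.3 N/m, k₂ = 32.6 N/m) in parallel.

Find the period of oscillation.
k_eq = k₁+k₂ = 52.9 N/m
T = 2π√(m/k_eq) = 2π√(0.8/52.9) = 0.7727 s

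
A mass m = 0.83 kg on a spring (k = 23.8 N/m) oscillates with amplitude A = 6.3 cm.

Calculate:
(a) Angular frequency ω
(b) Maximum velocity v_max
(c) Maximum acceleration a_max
ω = √(k/m) = √(23.8/0.83) = 5.355 rad/s
v_max = ωA = 5.355×0.063 = 0.3374 m/s
a_max = ω²A = 5.355²×0.063 = 1.807 m/s²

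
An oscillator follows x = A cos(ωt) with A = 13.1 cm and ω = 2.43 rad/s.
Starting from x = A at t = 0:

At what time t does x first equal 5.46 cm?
cos(ωt) = x/A = 5.46/13.1 = 0.4168
ωt = arccos(0.4168) = 1.141 rad
t = 1.141/2.43 = 0.4695 s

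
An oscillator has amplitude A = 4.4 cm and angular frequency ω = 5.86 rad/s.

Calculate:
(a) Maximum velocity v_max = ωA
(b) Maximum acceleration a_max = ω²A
v_max = ωA = 5.86×0.044 = 0.2578 m/s
a_max = ω²A = 5.86²×0.044 = 1.511 m/s²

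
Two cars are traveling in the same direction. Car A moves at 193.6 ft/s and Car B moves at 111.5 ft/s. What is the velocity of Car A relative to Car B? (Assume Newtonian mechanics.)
v_rel = v_A - v_B = 193.6 - 111.5 = 82.1 ft/s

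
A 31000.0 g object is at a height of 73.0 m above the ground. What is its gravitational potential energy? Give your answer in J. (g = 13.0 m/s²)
PE = mgh = 31 kg × 13.0 m/s² × 73 m = 2.942e+04 J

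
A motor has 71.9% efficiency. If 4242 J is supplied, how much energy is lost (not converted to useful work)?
W_out = η × W_in = 0.719×4242 = 3050.0 J
W_lost = W_in − W_out = 4242 − 3050.0 = 1192.0 J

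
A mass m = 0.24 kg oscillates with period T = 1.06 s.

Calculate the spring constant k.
T = 2π√(m/k) → k = m(2π/T)² = 0.24×(2π/1.06)² = 8.433 N/m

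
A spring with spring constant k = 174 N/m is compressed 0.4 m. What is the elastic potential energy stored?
PE = ½kx² = ½×174×0.4² = 13.92 J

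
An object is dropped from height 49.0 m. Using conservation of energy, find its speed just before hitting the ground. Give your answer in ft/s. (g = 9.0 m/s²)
mgh = ½mv² → v = √(2gh) = √(2×9.0×49) = 29.7 m/s = 97.44 ft/s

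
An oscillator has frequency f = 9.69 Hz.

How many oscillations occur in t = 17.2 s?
n = f×t = 9.69×17.2 = 166.7 oscillations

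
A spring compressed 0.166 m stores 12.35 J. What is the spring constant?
PE = ½kx² → k = 2PE/x² = 2×12.35/0.166² = 896.4 N/m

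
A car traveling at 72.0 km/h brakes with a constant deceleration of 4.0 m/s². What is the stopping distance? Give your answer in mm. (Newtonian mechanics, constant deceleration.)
d = v₀² / (2a) (with unit conversion) = 50000.0 mm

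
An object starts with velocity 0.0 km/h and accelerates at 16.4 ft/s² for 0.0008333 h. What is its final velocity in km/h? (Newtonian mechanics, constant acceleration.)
v = v₀ + at (with unit conversion) = 53.98 km/h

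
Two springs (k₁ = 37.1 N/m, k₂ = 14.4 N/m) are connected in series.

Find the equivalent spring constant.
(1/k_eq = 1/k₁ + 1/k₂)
1/k_eq = 1/37.1 + 1/14.4 = 0.096399; k_eq = 10.37 N/m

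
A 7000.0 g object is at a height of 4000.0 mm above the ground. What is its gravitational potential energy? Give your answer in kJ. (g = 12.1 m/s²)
PE = mgh = 7 kg × 12.1 m/s² × 4 m = 338.8 J = 0.3388 kJ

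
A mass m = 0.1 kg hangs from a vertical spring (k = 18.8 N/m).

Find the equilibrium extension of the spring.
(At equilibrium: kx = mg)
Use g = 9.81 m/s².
x_eq = mg/k = 0.1×9.81/18.8 = 0.05218 m = 5.218 cm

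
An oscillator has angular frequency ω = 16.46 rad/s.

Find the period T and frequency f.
T = 2π/ω = 2π/16.46 = 0.3817 s; f = ω/2π = 2.62 Hz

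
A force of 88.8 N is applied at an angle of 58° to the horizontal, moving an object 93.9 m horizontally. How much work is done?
W = Fd cosθ = 88.8×93.9×cos(58°) = 4418.6 J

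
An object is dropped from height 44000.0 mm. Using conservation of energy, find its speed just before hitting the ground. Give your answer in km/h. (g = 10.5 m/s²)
mgh = ½mv² → v = √(2gh) = √(2×10.5×44) = 30.4 m/s = 109.4 km/h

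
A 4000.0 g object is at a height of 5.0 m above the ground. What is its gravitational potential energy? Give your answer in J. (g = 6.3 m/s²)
PE = mgh = 4 kg × 6.3 m/s² × 5 m = 126 J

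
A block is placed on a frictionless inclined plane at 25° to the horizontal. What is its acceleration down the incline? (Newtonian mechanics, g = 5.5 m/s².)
a = g sin(θ) = 5.5 × sin(25°) = 5.5 × 0.4226 = 2.32 m/s²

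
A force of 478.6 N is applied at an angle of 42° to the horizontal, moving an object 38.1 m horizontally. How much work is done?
W = Fd cosθ = 478.6×38.1×cos(42°) = 13551.0 J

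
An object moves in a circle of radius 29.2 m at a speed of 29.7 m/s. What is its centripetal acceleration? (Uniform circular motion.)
a_c = v²/r = 29.7²/29.2 = 882.09/29.2 = 30.21 m/s²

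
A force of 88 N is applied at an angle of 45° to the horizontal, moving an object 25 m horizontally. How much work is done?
W = Fd cosθ = 88×25×cos(45°) = 1555.6 J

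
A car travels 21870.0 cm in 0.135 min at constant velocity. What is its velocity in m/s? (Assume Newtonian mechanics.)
v = d/t (with unit conversion) = 27.0 m/s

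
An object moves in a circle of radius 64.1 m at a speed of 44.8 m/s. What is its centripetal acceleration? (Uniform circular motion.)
a_c = v²/r = 44.8²/64.1 = 2007.04/64.1 = 31.31 m/s²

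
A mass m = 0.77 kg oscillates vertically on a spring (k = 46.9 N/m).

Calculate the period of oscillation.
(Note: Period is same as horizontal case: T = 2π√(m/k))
T = 2π√(m/k) = 2π√(0.77/46.9) = 0.8051 s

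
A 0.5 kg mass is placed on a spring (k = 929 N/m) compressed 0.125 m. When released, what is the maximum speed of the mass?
½kx² = ½mv² → v = x√(k/m) = 0.125×√(929/0.5) = 5.388 m/s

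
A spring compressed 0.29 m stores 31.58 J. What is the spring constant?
PE = ½kx² → k = 2PE/x² = 2×31.58/0.29² = 751.0 N/m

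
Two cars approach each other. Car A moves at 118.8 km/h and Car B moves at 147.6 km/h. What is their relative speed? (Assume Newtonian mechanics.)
v_rel = v_A + v_B = 118.8 + 147.6 = 266.4 km/h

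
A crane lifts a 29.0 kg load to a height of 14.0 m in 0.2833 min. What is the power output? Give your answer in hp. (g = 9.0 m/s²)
W = mgh = 29×9.0×14 = 3654 J
P = W/t = 3654/17 = 215 W = 0.2883 hp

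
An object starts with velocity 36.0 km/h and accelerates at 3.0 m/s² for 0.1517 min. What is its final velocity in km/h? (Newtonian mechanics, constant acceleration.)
v = v₀ + at (with unit conversion) = 134.3 km/h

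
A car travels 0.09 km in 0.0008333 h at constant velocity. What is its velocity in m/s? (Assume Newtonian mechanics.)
v = d/t (with unit conversion) = 30.0 m/s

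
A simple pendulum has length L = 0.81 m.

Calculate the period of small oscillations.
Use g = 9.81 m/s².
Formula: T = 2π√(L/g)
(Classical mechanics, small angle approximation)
T = 2π√(L/g) = 2π√(0.81/9.81) = 1.805 s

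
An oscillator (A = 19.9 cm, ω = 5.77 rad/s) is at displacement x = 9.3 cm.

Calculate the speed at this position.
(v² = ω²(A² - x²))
v = ω√(A² − x²) = 5.77×√(0.199² − 0.093²) = 1.015 m/s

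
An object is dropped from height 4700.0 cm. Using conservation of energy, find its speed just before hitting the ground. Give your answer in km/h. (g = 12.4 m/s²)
mgh = ½mv² → v = √(2gh) = √(2×12.4×47) = 34.14 m/s = 122.9 km/h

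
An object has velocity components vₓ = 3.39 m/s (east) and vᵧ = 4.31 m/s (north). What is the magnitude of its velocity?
|v| = √(vₓ² + vᵧ²) = √(3.39² + 4.31²) = √(30.0682) = 5.48 m/s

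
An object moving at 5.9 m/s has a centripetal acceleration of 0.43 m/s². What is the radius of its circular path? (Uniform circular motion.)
r = v²/a_c = 5.9²/0.43 = 80.95 m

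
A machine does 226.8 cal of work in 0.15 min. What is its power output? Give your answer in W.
P = W/t = 948.9 J / 9 s = 105.4 W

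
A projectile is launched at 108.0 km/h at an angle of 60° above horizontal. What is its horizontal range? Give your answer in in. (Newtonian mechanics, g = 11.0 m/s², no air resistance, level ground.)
R = v₀² sin(2θ) / g (with unit conversion) = 2790.0 in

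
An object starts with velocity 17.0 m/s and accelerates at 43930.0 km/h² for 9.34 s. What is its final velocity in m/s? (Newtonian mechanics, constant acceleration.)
v = v₀ + at (with unit conversion) = 48.66 m/s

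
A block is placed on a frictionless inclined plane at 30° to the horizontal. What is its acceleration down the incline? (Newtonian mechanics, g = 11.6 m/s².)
a = g sin(θ) = 11.6 × sin(30°) = 11.6 × 0.5 = 5.8 m/s²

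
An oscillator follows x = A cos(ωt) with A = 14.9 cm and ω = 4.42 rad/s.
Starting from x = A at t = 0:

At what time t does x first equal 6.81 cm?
cos(ωt) = x/A = 6.81/14.9 = 0.457
ωt = arccos(0.457) = 1.096 rad
t = 1.096/4.42 = 0.248 s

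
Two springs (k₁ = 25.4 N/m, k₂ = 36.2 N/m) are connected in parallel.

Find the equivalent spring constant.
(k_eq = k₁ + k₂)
k_eq = k₁ + k₂ = 25.4 + 36.2 = 61.6 N/m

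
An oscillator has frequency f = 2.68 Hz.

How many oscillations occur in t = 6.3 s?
n = f×t = 2.68×6.3 = 16.88 oscillations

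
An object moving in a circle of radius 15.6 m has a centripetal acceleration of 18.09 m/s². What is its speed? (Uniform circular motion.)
v = √(a_c × r) = √(18.09 × 15.6) = 16.8 m/s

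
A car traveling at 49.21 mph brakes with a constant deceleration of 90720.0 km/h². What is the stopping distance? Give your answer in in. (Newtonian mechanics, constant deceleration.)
d = v₀² / (2a) (with unit conversion) = 1361.0 in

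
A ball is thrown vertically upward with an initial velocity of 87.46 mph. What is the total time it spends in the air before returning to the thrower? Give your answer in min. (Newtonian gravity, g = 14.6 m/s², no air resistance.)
t_total = 2v₀/g (with unit conversion) = 0.08927 min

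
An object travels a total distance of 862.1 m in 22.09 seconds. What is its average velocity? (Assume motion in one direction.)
v_avg = Δd / Δt = 862.1 / 22.09 = 39.03 m/s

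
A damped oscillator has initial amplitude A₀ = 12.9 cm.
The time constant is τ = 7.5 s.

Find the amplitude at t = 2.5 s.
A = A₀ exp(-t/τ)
A = A₀ exp(−t/τ) = 12.9×exp(−2.5/7.5) = 9.243 cm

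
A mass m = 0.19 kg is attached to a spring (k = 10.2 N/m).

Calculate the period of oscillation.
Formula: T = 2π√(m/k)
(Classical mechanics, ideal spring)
T = 2π√(m/k) = 2π√(0.19/10.2) = 0.8575 s; f = 1/T = 1.166 Hz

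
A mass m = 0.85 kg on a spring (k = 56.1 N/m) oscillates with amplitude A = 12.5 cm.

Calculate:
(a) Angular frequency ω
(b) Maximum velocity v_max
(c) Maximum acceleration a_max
ω = √(k/m) = √(56.1/0.85) = 8.124 rad/s
v_max = ωA = 8.124×0.125 = 1.016 m/s
a_max = ω²A = 8.124²×0.125 = 8.25 m/s²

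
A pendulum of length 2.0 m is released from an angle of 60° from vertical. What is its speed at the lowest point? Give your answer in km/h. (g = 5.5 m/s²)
h = L(1 − cosθ) = 2.0×(1 − cos60°) = 1 m
v = √(2gh) = √(2×5.5×1) = 3.317 m/s = 11.94 km/h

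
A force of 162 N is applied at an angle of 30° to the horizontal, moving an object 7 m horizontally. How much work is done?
W = Fd cosθ = 162×7×cos(30°) = 982.07 J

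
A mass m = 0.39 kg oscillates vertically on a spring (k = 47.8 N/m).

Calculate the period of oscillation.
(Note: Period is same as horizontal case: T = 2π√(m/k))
T = 2π√(m/k) = 2π√(0.39/47.8) = 0.5675 s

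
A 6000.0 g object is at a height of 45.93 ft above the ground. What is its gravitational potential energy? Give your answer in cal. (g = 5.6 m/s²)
PE = mgh = 6 kg × 5.6 m/s² × 14 m = 470.4 J = 112.4 cal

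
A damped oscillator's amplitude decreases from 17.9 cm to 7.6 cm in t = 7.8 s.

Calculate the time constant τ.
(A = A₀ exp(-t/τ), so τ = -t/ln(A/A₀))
A/A₀ = 7.6/17.9 = 0.4246; ln(A/A₀) = -0.8567
τ = −t/ln(A/A₀) = −7.8/-0.8567 = 9.105 s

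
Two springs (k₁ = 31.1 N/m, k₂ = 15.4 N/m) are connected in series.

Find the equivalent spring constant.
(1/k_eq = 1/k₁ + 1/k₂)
1/k_eq = 1/31.1 + 1/15.4 = 0.097089; k_eq = 10.3 N/m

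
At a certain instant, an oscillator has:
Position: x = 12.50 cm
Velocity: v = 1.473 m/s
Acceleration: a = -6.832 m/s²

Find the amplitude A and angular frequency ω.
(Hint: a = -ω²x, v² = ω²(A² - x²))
a = −ω²x → ω = √(|a|/x) = √(6.832/0.125) = 7.393 rad/s
v² = ω²(A² − x²) → A = √(x² + v²/ω²) = √(0.125² + 1.473²/7.393²) = 0.2352 m = 23.52 cm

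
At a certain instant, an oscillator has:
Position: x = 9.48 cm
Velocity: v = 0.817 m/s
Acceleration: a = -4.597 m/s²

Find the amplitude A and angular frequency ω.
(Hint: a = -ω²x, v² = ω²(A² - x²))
a = −ω²x → ω = √(|a|/x) = √(4.597/0.0948) = 6.964 rad/s
v² = ω²(A² − x²) → A = √(x² + v²/ω²) = √(0.0948² + 0.817²/6.964²) = 0.1508 m = 15.08 cm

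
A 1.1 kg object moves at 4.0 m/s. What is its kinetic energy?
KE = ½mv² = ½×1.1×4.0² = 8.8 J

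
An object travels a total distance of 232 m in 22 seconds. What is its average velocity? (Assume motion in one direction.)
v_avg = Δd / Δt = 232 / 22 = 10.55 m/s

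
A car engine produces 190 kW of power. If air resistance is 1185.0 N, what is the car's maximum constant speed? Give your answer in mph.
P = Fv → v = P/F = 190000 W / 1185 N = 160.3 m/s = 358.7 mph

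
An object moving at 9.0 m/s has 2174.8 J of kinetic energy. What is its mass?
KE = ½mv² → m = 2KE/v² = 2×2174.8/9.0² = 53.7 kg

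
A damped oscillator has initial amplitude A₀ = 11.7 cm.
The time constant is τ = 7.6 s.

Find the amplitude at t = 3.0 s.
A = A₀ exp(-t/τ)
A = A₀ exp(−t/τ) = 11.7×exp(−3.0/7.6) = 7.884 cm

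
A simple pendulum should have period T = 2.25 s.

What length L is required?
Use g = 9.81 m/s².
T = 2π√(L/g) → L = g(T/2π)² = 9.81×(2.25/2π)² = 1.258 m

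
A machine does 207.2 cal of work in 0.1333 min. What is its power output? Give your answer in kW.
P = W/t = 866.9 J / 7.998 s = 108.4 W = 0.1084 kW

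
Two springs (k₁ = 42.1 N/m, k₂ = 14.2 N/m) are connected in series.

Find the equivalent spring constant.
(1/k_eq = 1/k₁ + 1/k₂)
1/k_eq = 1/42.1 + 1/14.2 = 0.094176; k_eq = 10.62 N/m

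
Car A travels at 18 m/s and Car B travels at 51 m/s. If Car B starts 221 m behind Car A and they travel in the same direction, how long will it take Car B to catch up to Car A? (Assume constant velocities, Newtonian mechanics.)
Relative speed: v_rel = 51 - 18 = 33 m/s
Time to catch: t = d₀/v_rel = 221/33 = 6.7 s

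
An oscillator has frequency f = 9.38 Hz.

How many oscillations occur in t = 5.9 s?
n = f×t = 9.38×5.9 = 55.34 oscillations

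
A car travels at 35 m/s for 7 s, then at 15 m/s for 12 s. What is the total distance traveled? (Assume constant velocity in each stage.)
d₁ = v₁t₁ = 35 × 7 = 245 m
d₂ = v₂t₂ = 15 × 12 = 180 m
d_total = 245 + 180 = 425 m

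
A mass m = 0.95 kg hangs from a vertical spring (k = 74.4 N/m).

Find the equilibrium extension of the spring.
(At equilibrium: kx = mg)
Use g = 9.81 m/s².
x_eq = mg/k = 0.95×9.81/74.4 = 0.1253 m = 12.53 cm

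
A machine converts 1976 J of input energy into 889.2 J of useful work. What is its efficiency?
η = W_out/W_in = 889.2/1976 = 0.45 = 45.0%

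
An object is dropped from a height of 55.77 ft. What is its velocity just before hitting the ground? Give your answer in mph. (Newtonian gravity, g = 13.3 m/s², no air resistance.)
v = √(2gh) (with unit conversion) = 47.57 mph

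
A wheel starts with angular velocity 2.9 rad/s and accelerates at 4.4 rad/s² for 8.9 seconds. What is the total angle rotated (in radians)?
θ = ω₀t + ½αt² = 2.9×8.9 + ½×4.4×8.9² = 200.07 rad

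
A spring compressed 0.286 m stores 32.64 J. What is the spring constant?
PE = ½kx² → k = 2PE/x² = 2×32.64/0.286² = 798.1 N/m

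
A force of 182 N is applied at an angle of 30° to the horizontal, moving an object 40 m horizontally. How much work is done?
W = Fd cosθ = 182×40×cos(30°) = 6304.7 J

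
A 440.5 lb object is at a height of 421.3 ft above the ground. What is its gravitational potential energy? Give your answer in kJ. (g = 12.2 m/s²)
PE = mgh = 199.8 kg × 12.2 m/s² × 128.4 m = 3.13e+05 J = 313.0 kJ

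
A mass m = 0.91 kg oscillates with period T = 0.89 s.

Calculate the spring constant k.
T = 2π√(m/k) → k = m(2π/T)² = 0.91×(2π/0.89)² = 45.35 N/m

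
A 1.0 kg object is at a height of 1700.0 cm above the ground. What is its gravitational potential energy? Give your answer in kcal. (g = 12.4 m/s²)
PE = mgh = 1 kg × 12.4 m/s² × 17 m = 210.8 J = 0.05038 kcal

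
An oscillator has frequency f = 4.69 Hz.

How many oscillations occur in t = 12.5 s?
n = f×t = 4.69×12.5 = 58.63 oscillations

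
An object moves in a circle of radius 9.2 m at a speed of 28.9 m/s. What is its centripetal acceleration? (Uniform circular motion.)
a_c = v²/r = 28.9²/9.2 = 835.21/9.2 = 90.78 m/s²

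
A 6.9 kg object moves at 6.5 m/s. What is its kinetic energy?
KE = ½mv² = ½×6.9×6.5² = 145.7625 J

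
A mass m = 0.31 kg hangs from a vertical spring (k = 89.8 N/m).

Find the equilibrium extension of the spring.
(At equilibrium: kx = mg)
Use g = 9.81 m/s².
x_eq = mg/k = 0.31×9.81/89.8 = 0.03387 m = 3.387 cm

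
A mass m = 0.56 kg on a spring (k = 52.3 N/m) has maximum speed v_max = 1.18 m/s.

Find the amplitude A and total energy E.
½mv²_max = ½kA² → A = v_max√(m/k) = 1.18×√(0.56/52.3) = 0.1221 m = 12.21 cm
E = ½mv²_max = ½×0.56×1.18² = 0.3899 J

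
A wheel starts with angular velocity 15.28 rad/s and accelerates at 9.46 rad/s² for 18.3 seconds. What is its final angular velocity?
ω = ω₀ + αt = 15.28 + 9.46 × 18.3 = 188.4 rad/s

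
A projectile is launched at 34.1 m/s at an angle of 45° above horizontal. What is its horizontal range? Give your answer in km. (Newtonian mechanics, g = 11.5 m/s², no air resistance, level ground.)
R = v₀² sin(2θ) / g (with unit conversion) = 0.1011 km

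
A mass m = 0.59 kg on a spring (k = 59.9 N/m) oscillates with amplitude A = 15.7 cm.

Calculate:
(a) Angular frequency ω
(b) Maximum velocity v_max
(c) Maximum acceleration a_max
ω = √(k/m) = √(59.9/0.59) = 10.08 rad/s
v_max = ωA = 10.08×0.157 = 1.582 m/s
a_max = ω²A = 10.08²×0.157 = 15.94 m/s²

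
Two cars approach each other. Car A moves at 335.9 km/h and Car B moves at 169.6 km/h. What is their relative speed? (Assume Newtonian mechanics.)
v_rel = v_A + v_B = 335.9 + 169.6 = 505.5 km/h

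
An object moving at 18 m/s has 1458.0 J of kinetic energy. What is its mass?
KE = ½mv² → m = 2KE/v² = 2×1458.0/18² = 9.0 kg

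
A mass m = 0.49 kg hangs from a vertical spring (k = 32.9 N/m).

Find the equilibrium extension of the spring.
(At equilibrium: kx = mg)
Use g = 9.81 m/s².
x_eq = mg/k = 0.49×9.81/32.9 = 0.1461 m = 14.61 cm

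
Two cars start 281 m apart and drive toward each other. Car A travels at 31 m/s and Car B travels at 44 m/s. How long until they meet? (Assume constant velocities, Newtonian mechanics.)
Combined speed: v_combined = 31 + 44 = 75 m/s
Time to meet: t = d/75 = 281/75 = 3.75 s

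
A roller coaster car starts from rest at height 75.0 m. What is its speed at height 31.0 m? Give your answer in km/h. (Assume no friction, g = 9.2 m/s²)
mgh₁ = ½mv₂² + mgh₂ → v₂ = √(2g(h₁−h₂)) = √(2×9.2×(75−31)) = 28.45 m/s = 102.4 km/h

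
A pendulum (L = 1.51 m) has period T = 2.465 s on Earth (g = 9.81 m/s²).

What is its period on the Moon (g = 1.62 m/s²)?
T = 2π√(L/g), so T_moon/T_earth = √(g_earth/g_moon)
T_moon = 2π√(1.51/1.62) = 6.066 s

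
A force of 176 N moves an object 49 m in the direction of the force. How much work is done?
W = Fd = 176×49 = 8624.0 J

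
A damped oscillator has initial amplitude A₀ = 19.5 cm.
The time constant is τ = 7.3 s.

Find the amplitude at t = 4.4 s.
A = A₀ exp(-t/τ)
A = A₀ exp(−t/τ) = 19.5×exp(−4.4/7.3) = 10.67 cm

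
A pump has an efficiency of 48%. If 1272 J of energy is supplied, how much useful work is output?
W_out = η × W_in = 0.48 × 1272 = 610.56 J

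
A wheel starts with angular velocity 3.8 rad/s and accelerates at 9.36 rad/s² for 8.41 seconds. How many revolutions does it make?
θ = ω₀t + ½αt² = 3.8×8.41 + ½×9.36×8.41² = 362.97 rad
Revolutions = θ/(2π) = 362.97/(2π) = 57.77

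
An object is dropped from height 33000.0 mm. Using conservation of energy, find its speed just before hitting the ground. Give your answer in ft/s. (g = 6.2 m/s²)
mgh = ½mv² → v = √(2gh) = √(2×6.2×33) = 20.23 m/s = 66.37 ft/s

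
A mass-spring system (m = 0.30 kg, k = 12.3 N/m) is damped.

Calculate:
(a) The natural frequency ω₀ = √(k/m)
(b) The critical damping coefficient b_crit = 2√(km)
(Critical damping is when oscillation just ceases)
ω₀ = √(k/m) = √(12.3/0.3) = 6.403 rad/s
b_crit = 2√(km) = 2√(12.3×0.3) = 3.842 kg/s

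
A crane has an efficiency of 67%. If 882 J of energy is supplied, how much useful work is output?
W_out = η × W_in = 0.67 × 882 = 590.94 J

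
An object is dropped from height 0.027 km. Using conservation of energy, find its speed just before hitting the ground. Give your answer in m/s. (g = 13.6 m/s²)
mgh = ½mv² → v = √(2gh) = √(2×13.6×27) = 27.1 m/s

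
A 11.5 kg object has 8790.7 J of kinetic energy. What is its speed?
KE = ½mv² → v = √(2KE/m) = √(2×8790.7/11.5) = 39.1 m/s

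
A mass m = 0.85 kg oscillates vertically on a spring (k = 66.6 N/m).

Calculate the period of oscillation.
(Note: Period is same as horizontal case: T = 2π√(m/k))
T = 2π√(m/k) = 2π√(0.85/66.6) = 0.7098 s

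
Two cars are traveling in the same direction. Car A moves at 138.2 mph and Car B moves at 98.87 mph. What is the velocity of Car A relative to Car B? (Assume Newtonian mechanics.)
v_rel = v_A - v_B = 138.2 - 98.87 = 39.33 mph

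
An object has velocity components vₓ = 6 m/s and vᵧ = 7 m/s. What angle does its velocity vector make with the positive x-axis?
θ = arctan(vᵧ/vₓ) = arctan(7/6) = 49.4°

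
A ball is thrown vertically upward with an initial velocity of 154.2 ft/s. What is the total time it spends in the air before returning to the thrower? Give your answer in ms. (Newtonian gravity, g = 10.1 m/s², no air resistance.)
t_total = 2v₀/g (with unit conversion) = 9307.0 ms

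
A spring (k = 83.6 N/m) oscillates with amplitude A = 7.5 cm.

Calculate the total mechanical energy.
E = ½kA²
E = ½kA² = ½×83.6×(0.075)² = 0.2351 J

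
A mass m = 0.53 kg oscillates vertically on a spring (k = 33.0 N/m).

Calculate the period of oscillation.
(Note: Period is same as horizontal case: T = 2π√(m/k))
T = 2π√(m/k) = 2π√(0.53/33.0) = 0.7963 s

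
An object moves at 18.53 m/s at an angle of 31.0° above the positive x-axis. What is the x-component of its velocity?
vₓ = v cos(θ) = 18.53 × cos(31.0°) = 15.88 m/s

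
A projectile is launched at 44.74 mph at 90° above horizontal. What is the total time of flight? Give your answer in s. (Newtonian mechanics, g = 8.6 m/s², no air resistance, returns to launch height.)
T = 2v₀sin(θ)/g (with unit conversion) = 4.651 s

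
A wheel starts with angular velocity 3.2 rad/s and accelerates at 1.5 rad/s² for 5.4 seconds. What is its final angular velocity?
ω = ω₀ + αt = 3.2 + 1.5 × 5.4 = 11.3 rad/s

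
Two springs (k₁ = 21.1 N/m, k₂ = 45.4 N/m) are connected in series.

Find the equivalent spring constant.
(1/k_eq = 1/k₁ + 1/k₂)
1/k_eq = 1/21.1 + 1/45.4 = 0.06942; k_eq = 14.41 N/m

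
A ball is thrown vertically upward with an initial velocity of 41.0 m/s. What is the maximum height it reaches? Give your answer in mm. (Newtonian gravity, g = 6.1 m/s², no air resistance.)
h_max = v₀²/(2g) (with unit conversion) = 137800.0 mm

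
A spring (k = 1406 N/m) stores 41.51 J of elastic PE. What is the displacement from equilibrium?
PE = ½kx² → x = √(2PE/k) = √(2×41.51/1406) = 0.243 m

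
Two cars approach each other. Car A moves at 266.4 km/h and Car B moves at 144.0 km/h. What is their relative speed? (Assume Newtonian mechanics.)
v_rel = v_A + v_B = 266.4 + 144.0 = 410.4 km/h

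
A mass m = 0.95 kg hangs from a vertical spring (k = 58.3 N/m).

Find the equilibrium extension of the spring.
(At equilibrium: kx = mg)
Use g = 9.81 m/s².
x_eq = mg/k = 0.95×9.81/58.3 = 0.1599 m = 15.99 cm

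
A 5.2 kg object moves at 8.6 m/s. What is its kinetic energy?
KE = ½mv² = ½×5.2×8.6² = 192.296 J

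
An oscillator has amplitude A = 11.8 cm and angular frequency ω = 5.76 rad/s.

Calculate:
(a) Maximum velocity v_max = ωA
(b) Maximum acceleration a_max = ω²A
v_max = ωA = 5.76×0.118 = 0.6797 m/s
a_max = ω²A = 5.76²×0.118 = 3.915 m/s²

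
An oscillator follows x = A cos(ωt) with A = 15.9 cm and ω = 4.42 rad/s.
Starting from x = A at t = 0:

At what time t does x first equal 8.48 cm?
cos(ωt) = x/A = 8.48/15.9 = 0.5333
ωt = arccos(0.5333) = 1.008 rad
t = 1.008/4.42 = 0.2281 s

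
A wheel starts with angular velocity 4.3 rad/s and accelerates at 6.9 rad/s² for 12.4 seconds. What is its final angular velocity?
ω = ω₀ + αt = 4.3 + 6.9 × 12.4 = 89.86 rad/s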